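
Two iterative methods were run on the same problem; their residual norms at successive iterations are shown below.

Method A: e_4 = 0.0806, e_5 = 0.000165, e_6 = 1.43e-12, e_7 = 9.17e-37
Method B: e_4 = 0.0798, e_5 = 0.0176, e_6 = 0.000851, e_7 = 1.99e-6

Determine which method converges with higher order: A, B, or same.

A

Method A: p ≈ ln(9.17e-37/1.43e-12)/ln(1.43e-12/0.000165) ≈ 3.00.
Method B: p ≈ ln(1.99e-6/0.000851)/ln(0.000851/0.0176) ≈ 2.00.
Method A has the higher order (≈3.0 vs ≈2.0).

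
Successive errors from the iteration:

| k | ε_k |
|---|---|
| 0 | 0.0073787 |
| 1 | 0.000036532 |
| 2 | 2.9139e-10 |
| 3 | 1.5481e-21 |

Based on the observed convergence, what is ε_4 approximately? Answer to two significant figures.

1.8e-46

First estimate the order: p ≈ ln(ε_3/ε_2) / ln(ε_2/ε_1) = ln(1.5481e-21/2.9139e-10)/ln(2.9139e-10/0.000036532) = ln(5.31281e-12)/ln(7.97629e-06) ≈ 2.2115.
Then ε_4 ≈ ε_3·(ε_3/ε_2)^p = 1.5481e-21·(5.31281e-12)^2.2115 = 1.5481e-21·1.16427e-25 ≈ 1.802e-46.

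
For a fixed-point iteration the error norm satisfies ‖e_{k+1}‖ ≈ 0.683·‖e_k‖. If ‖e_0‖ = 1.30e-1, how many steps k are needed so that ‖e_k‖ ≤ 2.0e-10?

After k steps, ‖e_k‖ ≈ 1.30e-1·0.683^k.
Need 0.683^k ≤ 2.0e-10/1.30e-1 = 1.53846e-09.
k ≥ ln(1.53846e-09)/ln(0.683) = -20.2925/-0.38126 = 53.225.
Smallest integer k = 54.

54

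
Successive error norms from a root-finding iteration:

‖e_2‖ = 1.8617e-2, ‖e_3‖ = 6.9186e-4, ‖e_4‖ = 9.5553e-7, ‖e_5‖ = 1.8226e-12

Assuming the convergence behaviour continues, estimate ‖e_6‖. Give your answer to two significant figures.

First estimate the order: p ≈ ln(‖e_5‖/‖e_4‖) / ln(‖e_4‖/‖e_3‖) = ln(1.8226e-12/9.5553e-7)/ln(9.5553e-7/6.9186e-4) = ln(1.90742e-06)/ln(0.0013811) ≈ 2.0000.
Then ‖e_6‖ ≈ ‖e_5‖·(‖e_5‖/‖e_4‖)^p = 1.8226e-12·(1.90742e-06)^2.0000 = 1.8226e-12·3.63825e-12 ≈ 6.631e-24.

6.6e-24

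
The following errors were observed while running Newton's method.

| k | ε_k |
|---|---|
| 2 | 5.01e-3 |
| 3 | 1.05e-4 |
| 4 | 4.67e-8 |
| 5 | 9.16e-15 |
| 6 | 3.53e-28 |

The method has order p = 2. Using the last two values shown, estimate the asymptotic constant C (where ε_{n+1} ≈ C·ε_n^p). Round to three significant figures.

C ≈ ε_6 / ε_5^2
  = 3.53e-28 / (9.16e-15)^2
  = 3.53e-28 / 8.39056e-29 ≈ 4.2071

4.21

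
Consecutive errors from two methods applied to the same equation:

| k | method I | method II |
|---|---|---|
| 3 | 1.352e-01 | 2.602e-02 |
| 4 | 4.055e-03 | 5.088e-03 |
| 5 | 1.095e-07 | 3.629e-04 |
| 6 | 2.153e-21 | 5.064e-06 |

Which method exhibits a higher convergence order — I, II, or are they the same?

Method I: p ≈ ln(2.153e-21/1.095e-07)/ln(1.095e-07/4.055e-03) ≈ 3.00.
Method II: p ≈ ln(5.064e-06/3.629e-04)/ln(3.629e-04/5.088e-03) ≈ 1.62.
Method I has the higher order (≈3.0 vs ≈1.6).

I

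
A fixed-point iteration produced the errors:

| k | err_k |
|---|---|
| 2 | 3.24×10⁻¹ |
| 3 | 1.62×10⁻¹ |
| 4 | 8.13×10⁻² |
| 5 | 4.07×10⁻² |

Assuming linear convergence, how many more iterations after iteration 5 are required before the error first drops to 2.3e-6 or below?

15

Rate ρ ≈ err_5/err_4 = 4.07×10⁻²/8.13×10⁻² = 0.5006.
After j more steps, err_{5+j} ≈ 4.07×10⁻²·ρ^j; need ρ^j ≤ 2.3e-6/4.07×10⁻² = 5.65111e-05.
j ≥ ln(5.65111e-05)/ln(0.5006) = -9.7811/-0.69195 = 14.136.
So 15 more iterations are needed.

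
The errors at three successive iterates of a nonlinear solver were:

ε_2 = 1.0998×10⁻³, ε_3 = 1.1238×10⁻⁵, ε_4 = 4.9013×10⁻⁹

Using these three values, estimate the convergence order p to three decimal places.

p ≈ ln(ε_4/ε_3) / ln(ε_3/ε_2)
  = ln(4.9013×10⁻⁹/1.1238×10⁻⁵) / ln(1.1238×10⁻⁵/1.0998×10⁻³)
  = ln(0.000436136) / ln(0.0102182)
  = -7.737556 / -4.583585 ≈ 1.688101

1.688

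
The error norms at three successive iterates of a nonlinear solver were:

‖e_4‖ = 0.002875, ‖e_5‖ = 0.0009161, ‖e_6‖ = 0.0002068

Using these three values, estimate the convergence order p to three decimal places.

1.301

p ≈ ln(‖e_6‖/‖e_5‖) / ln(‖e_5‖/‖e_4‖)
  = ln(0.0002068/0.0009161) / ln(0.0009161/0.002875)
  = ln(0.22574) / ln(0.318643)
  = -1.488371 / -1.143684 ≈ 1.301383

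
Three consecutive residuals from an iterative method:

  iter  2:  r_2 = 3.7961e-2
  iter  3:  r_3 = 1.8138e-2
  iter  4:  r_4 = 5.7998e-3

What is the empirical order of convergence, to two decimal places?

1.54

p ≈ ln(r_4/r_3) / ln(r_3/r_2)
  = ln(5.7998e-3/1.8138e-2) / ln(1.8138e-2/3.7961e-2)
  = ln(0.31976) / ln(0.477806)
  = -1.14018 / -0.73855 ≈ 1.54381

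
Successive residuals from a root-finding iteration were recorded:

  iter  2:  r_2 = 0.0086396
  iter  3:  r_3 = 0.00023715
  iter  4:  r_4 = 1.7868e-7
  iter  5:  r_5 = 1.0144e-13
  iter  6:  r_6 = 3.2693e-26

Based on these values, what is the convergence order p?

2

Consecutive ratios: r_6/r_5 = 3.2693e-26/1.0144e-13 = 3.22289e-13, r_5/r_4 = 1.0144e-13/1.7868e-7 = 5.67719e-07.
p ≈ ln(3.22289e-13)/ln(5.67719e-07) = -28.7633/-14.3816 ≈ 2.00.
So the convergence is quadratic (order 2).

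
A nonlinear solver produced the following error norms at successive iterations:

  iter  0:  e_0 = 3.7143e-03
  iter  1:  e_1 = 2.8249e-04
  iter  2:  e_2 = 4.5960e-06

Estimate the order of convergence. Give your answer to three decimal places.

1.599

p ≈ ln(e_2/e_1) / ln(e_1/e_0)
  = ln(4.5960e-06/2.8249e-04) / ln(2.8249e-04/3.7143e-03)
  = ln(0.0162696) / ln(0.0760547)
  = -4.118457 / -2.576302 ≈ 1.598592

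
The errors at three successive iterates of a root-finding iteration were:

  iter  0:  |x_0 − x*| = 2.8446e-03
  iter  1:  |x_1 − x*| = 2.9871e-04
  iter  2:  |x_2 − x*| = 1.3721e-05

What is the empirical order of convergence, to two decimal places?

1.37

p ≈ ln(|x_2 − x*|/|x_1 − x*|) / ln(|x_1 − x*|/|x_0 − x*|)
  = ln(1.3721e-05/2.9871e-04) / ln(2.9871e-04/2.8446e-03)
  = ln(0.0459342) / ln(0.105009)
  = -3.08055 / -2.25371 ≈ 1.36688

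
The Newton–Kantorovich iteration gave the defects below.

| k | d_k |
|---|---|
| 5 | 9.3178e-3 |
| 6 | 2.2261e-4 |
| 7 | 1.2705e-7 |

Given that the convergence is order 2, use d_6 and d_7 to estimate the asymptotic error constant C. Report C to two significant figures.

2.6

C ≈ d_7 / d_6^2
  = 1.2705e-7 / (2.2261e-4)^2
  = 1.2705e-7 / 4.95552e-08 ≈ 2.5638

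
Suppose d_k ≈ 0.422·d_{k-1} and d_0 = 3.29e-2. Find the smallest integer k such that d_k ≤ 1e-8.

After k steps, d_k ≈ 3.29e-2·0.422^k.
Need 0.422^k ≤ 1e-8/3.29e-2 = 3.03951e-07.
k ≥ ln(3.03951e-07)/ln(0.422) = -15.0064/-0.86275 = 17.394.
Smallest integer k = 18.

18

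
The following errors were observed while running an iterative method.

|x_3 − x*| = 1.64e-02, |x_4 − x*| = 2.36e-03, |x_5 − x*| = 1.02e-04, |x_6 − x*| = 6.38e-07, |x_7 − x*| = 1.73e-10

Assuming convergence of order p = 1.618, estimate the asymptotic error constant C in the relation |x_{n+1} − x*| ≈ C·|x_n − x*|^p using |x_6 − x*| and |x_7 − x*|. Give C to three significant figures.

C ≈ |x_7 − x*| / |x_6 − x*|^1.618
  = 1.73e-10 / (6.38e-07)^1.618
  = 1.73e-10 / 9.46673e-11 ≈ 1.8275

1.83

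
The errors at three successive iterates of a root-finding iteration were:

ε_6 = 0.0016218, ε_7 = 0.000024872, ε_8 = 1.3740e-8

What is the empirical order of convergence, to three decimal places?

1.796

p ≈ ln(ε_8/ε_7) / ln(ε_7/ε_6)
  = ln(1.3740e-8/0.000024872) / ln(0.000024872/0.0016218)
  = ln(0.000552428) / ln(0.015336)
  = -7.501187 / -4.177552 ≈ 1.795594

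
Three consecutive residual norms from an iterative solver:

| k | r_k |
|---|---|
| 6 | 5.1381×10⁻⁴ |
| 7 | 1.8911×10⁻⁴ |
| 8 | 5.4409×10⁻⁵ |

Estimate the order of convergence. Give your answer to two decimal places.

p ≈ ln(r_8/r_7) / ln(r_7/r_6)
  = ln(5.4409×10⁻⁵/1.8911×10⁻⁴) / ln(1.8911×10⁻⁴/5.1381×10⁻⁴)
  = ln(0.287711) / ln(0.368054)
  = -1.24580 / -0.99953 ≈ 1.24639

1.25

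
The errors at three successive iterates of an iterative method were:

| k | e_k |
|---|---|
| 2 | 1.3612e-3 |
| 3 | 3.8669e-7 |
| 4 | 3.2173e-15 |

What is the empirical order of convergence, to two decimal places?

2.28

p ≈ ln(e_4/e_3) / ln(e_3/e_2)
  = ln(3.2173e-15/3.8669e-7) / ln(3.8669e-7/1.3612e-3)
  = ln(8.3201e-09) / ln(0.00028408)
  = -18.60459 / -8.16625 ≈ 2.27823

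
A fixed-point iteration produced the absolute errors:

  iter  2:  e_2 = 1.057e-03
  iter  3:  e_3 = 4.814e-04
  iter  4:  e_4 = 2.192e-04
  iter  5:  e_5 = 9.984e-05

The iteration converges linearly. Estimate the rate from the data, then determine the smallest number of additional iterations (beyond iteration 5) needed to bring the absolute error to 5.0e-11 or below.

Rate ρ ≈ e_5/e_4 = 9.984e-05/2.192e-04 = 0.4555.
After j more steps, e_{5+j} ≈ 9.984e-05·ρ^j; need ρ^j ≤ 5.0e-11/9.984e-05 = 5.00801e-07.
j ≥ ln(5.00801e-07)/ln(0.4555) = -14.5071/-0.78636 = 18.448.
So 19 more iterations are needed.

19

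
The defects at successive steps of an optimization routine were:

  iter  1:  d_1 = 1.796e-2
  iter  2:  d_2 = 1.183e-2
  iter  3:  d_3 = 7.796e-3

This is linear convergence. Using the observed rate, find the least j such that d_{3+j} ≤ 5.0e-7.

24

Rate ρ ≈ d_3/d_2 = 7.796e-3/1.183e-2 = 0.6590.
After j more steps, d_{3+j} ≈ 7.796e-3·ρ^j; need ρ^j ≤ 5.0e-7/7.796e-3 = 6.41355e-05.
j ≥ ln(6.41355e-05)/ln(0.6590) = -9.6545/-0.41703 = 23.151.
So 24 more iterations are needed.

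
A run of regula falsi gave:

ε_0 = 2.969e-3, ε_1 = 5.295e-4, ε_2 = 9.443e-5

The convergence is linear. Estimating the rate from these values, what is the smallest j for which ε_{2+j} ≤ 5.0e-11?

9

Rate ρ ≈ ε_2/ε_1 = 9.443e-5/5.295e-4 = 0.1783.
After j more steps, ε_{2+j} ≈ 9.443e-5·ρ^j; need ρ^j ≤ 5.0e-11/9.443e-5 = 5.29493e-07.
j ≥ ln(5.29493e-07)/ln(0.1783) = -14.4513/-1.72429 = 8.381.
So 9 more iterations are needed.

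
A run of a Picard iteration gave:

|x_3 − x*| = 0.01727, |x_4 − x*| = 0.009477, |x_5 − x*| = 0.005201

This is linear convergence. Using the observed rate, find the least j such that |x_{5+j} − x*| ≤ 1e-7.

Rate ρ ≈ |x_5 − x*|/|x_4 − x*| = 0.005201/0.009477 = 0.5488.
After j more steps, |x_{5+j} − x*| ≈ 0.005201·ρ^j; need ρ^j ≤ 1e-7/0.005201 = 1.92271e-05.
j ≥ ln(1.92271e-05)/ln(0.5488) = -10.8592/-0.60002 = 18.098.
So 19 more iterations are needed.

19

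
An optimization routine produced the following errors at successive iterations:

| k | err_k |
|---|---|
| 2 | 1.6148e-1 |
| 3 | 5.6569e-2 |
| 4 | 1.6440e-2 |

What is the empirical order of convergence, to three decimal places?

1.178

p ≈ ln(err_4/err_3) / ln(err_3/err_2)
  = ln(1.6440e-2/5.6569e-2) / ln(5.6569e-2/1.6148e-1)
  = ln(0.290619) / ln(0.350316)
  = -1.235742 / -1.048920 ≈ 1.178109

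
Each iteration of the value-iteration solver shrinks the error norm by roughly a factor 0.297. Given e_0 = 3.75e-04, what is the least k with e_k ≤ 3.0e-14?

20

After k steps, e_k ≈ 3.75e-04·0.297^k.
Need 0.297^k ≤ 3.0e-14/3.75e-04 = 8e-11.
k ≥ ln(8e-11)/ln(0.297) = -23.2490/-1.21402 = 19.150.
Smallest integer k = 20.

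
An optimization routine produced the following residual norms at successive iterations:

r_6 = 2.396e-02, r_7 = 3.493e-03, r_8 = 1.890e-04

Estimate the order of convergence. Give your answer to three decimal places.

p ≈ ln(r_8/r_7) / ln(r_7/r_6)
  = ln(1.890e-04/3.493e-03) / ln(3.493e-03/2.396e-02)
  = ln(0.0541082) / ln(0.145785)
  = -2.916770 / -1.925622 ≈ 1.514716

1.515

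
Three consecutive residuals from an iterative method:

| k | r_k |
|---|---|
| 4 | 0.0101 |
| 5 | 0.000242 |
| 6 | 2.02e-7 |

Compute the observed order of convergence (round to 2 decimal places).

p ≈ ln(r_6/r_5) / ln(r_5/r_4)
  = ln(2.02e-7/0.000242) / ln(0.000242/0.0101)
  = ln(0.000834711) / ln(0.0239604)
  = -7.08843 / -3.73135 ≈ 1.89970

1.90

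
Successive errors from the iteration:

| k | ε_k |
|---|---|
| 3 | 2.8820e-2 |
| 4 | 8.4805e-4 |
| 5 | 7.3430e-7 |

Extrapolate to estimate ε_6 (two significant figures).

First estimate the order: p ≈ ln(ε_5/ε_4) / ln(ε_4/ε_3) = ln(7.3430e-7/8.4805e-4)/ln(8.4805e-4/2.8820e-2) = ln(0.000865869)/ln(0.0294257) ≈ 2.0000.
Then ε_6 ≈ ε_5·(ε_5/ε_4)^p = 7.3430e-7·(0.000865869)^2.0000 = 7.3430e-7·7.49729e-07 ≈ 5.505e-13.

5.5e-13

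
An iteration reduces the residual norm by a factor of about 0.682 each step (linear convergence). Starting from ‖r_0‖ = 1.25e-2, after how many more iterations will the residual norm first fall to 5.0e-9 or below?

After k steps, ‖r_k‖ ≈ 1.25e-2·0.682^k.
Need 0.682^k ≤ 5.0e-9/1.25e-2 = 4e-07.
k ≥ ln(4e-07)/ln(0.682) = -14.7318/-0.38273 = 38.491.
Smallest integer k = 39.

39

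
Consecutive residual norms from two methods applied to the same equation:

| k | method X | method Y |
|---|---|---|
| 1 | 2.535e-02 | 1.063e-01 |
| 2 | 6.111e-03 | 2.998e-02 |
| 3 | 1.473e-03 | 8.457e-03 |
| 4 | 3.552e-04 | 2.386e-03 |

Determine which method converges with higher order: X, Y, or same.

same

Method X: p ≈ ln(3.552e-04/1.473e-03)/ln(1.473e-03/6.111e-03) ≈ 1.00.
Method Y: p ≈ ln(2.386e-03/8.457e-03)/ln(8.457e-03/2.998e-02) ≈ 1.00.
Both orders ≈ 1.0 — effectively the same.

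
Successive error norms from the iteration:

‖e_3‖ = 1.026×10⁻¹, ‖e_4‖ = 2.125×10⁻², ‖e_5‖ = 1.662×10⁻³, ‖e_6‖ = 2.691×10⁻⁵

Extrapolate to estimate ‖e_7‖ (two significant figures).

3.4e-8

First estimate the order: p ≈ ln(‖e_6‖/‖e_5‖) / ln(‖e_5‖/‖e_4‖) = ln(2.691×10⁻⁵/1.662×10⁻³)/ln(1.662×10⁻³/2.125×10⁻²) = ln(0.0161913)/ln(0.0782118) ≈ 1.6180.
Then ‖e_7‖ ≈ ‖e_6‖·(‖e_6‖/‖e_5‖)^p = 2.691×10⁻⁵·(0.0161913)^1.6180 = 2.691×10⁻⁵·0.00126654 ≈ 3.408e-08.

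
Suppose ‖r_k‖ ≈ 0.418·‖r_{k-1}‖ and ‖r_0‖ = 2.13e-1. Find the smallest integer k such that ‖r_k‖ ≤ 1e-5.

12

After k steps, ‖r_k‖ ≈ 2.13e-1·0.418^k.
Need 0.418^k ≤ 1e-5/2.13e-1 = 4.69484e-05.
k ≥ ln(4.69484e-05)/ln(0.418) = -9.9665/-0.87227 = 11.426.
Smallest integer k = 12.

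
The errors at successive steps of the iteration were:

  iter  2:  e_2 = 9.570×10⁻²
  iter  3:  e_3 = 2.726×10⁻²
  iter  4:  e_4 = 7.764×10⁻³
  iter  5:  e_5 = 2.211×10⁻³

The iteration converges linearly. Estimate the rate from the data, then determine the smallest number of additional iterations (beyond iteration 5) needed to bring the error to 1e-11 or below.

Rate ρ ≈ e_5/e_4 = 2.211×10⁻³/7.764×10⁻³ = 0.2848.
After j more steps, e_{5+j} ≈ 2.211×10⁻³·ρ^j; need ρ^j ≤ 1e-11/2.211×10⁻³ = 4.52284e-09.
j ≥ ln(4.52284e-09)/ln(0.2848) = -19.2141/-1.25597 = 15.298.
So 16 more iterations are needed.

16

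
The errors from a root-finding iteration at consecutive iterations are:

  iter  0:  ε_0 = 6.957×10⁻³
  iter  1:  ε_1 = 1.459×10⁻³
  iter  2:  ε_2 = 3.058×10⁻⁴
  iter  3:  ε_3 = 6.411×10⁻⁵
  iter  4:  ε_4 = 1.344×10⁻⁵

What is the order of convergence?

Consecutive ratios: ε_4/ε_3 = 1.344×10⁻⁵/6.411×10⁻⁵ = 0.20964, ε_3/ε_2 = 6.411×10⁻⁵/3.058×10⁻⁴ = 0.209647.
p ≈ ln(0.20964)/ln(0.209647) = -1.5624/-1.5623 ≈ 1.00.
So the convergence is linear (order 1).

1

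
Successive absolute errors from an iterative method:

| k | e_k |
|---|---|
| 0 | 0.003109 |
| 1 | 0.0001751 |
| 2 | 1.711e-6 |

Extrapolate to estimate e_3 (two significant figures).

First estimate the order: p ≈ ln(e_2/e_1) / ln(e_1/e_0) = ln(1.711e-6/0.0001751)/ln(0.0001751/0.003109) = ln(0.00977156)/ln(0.0563204) ≈ 1.6089.
Then e_3 ≈ e_2·(e_2/e_1)^p = 1.711e-6·(0.00977156)^1.6089 = 1.711e-6·0.000583516 ≈ 9.984e-10.

1.0e-9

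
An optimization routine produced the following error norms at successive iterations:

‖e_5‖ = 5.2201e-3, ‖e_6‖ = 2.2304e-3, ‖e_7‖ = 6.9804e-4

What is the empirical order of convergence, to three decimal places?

1.366

p ≈ ln(‖e_7‖/‖e_6‖) / ln(‖e_6‖/‖e_5‖)
  = ln(6.9804e-4/2.2304e-3) / ln(2.2304e-3/5.2201e-3)
  = ln(0.312966) / ln(0.427272)
  = -1.161661 / -0.850334 ≈ 1.366123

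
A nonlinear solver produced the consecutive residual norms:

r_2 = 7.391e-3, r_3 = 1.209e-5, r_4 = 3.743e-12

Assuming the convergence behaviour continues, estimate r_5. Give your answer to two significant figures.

First estimate the order: p ≈ ln(r_4/r_3) / ln(r_3/r_2) = ln(3.743e-12/1.209e-5)/ln(1.209e-5/7.391e-3) = ln(3.09595e-07)/ln(0.00163577) ≈ 2.3362.
Then r_5 ≈ r_4·(r_4/r_3)^p = 3.743e-12·(3.09595e-07)^2.3362 = 3.743e-12·6.21145e-16 ≈ 2.325e-27.

2.3e-27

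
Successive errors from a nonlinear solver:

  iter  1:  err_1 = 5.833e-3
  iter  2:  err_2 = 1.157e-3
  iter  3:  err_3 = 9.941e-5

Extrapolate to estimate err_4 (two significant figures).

First estimate the order: p ≈ ln(err_3/err_2) / ln(err_2/err_1) = ln(9.941e-5/1.157e-3)/ln(1.157e-3/5.833e-3) = ln(0.0859205)/ln(0.198354) ≈ 1.5172.
Then err_4 ≈ err_3·(err_3/err_2)^p = 9.941e-5·(0.0859205)^1.5172 = 9.941e-5·0.0241441 ≈ 2.4e-06.

2.4e-6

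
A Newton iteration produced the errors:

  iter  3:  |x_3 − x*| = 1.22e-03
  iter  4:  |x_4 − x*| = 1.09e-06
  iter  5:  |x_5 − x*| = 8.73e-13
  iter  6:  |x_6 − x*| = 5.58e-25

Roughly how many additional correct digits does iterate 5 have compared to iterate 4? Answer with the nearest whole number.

Digits gained ≈ log₁₀(|x_4 − x*|/|x_5 − x*|) = log₁₀(1.09e-06/8.73e-13) = log₁₀(1.24857e+06) ≈ 6.096.

6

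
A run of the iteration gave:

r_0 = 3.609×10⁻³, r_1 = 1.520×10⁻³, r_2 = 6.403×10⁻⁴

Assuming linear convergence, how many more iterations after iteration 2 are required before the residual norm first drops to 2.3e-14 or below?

Rate ρ ≈ r_2/r_1 = 6.403×10⁻⁴/1.520×10⁻³ = 0.4212.
After j more steps, r_{2+j} ≈ 6.403×10⁻⁴·ρ^j; need ρ^j ≤ 2.3e-14/6.403×10⁻⁴ = 3.59207e-11.
j ≥ ln(3.59207e-11)/ln(0.4212) = -24.0497/-0.86465 = 27.814.
So 28 more iterations are needed.

28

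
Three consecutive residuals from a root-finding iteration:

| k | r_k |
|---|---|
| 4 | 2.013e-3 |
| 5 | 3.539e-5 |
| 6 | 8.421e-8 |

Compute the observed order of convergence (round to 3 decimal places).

1.495

p ≈ ln(r_6/r_5) / ln(r_5/r_4)
  = ln(8.421e-8/3.539e-5) / ln(3.539e-5/2.013e-3)
  = ln(0.00237949) / ln(0.0175807)
  = -6.040869 / -4.040954 ≈ 1.494912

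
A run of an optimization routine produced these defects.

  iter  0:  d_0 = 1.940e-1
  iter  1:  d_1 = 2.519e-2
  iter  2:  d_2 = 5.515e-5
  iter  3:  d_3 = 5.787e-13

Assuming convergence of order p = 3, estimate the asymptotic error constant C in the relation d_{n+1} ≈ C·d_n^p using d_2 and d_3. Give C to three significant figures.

3.45

C ≈ d_3 / d_2^3
  = 5.787e-13 / (5.515e-5)^3
  = 5.787e-13 / 1.6774e-13 ≈ 3.45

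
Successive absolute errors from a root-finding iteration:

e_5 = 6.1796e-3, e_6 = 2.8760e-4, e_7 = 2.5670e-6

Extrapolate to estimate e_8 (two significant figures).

1.8e-9

First estimate the order: p ≈ ln(e_7/e_6) / ln(e_6/e_5) = ln(2.5670e-6/2.8760e-4)/ln(2.8760e-4/6.1796e-3) = ln(0.00892559)/ln(0.0465402) ≈ 1.5384.
Then e_8 ≈ e_7·(e_7/e_6)^p = 2.5670e-6·(0.00892559)^1.5384 = 2.5670e-6·0.000703493 ≈ 1.806e-09.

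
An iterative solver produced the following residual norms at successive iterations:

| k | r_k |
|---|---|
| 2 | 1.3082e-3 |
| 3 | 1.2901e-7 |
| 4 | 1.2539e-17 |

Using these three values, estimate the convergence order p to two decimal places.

p ≈ ln(r_4/r_3) / ln(r_3/r_2)
  = ln(1.2539e-17/1.2901e-7) / ln(1.2901e-7/1.3082e-3)
  = ln(9.7194e-11) / ln(9.86164e-05)
  = -23.05431 / -9.22427 ≈ 2.49931

2.50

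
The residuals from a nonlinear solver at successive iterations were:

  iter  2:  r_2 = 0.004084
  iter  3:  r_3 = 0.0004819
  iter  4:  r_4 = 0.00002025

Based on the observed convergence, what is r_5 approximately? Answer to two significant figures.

1.8e-7

First estimate the order: p ≈ ln(r_4/r_3) / ln(r_3/r_2) = ln(0.00002025/0.0004819)/ln(0.0004819/0.004084) = ln(0.0420212)/ln(0.117997) ≈ 1.4831.
Then r_5 ≈ r_4·(r_4/r_3)^p = 0.00002025·(0.0420212)^1.4831 = 0.00002025·0.00908795 ≈ 1.84e-07.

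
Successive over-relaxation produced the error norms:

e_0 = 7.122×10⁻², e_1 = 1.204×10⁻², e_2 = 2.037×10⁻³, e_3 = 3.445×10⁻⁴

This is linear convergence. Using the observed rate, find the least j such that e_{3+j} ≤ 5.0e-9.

7

Rate ρ ≈ e_3/e_2 = 3.445×10⁻⁴/2.037×10⁻³ = 0.1691.
After j more steps, e_{3+j} ≈ 3.445×10⁻⁴·ρ^j; need ρ^j ≤ 5.0e-9/3.445×10⁻⁴ = 1.45138e-05.
j ≥ ln(1.45138e-05)/ln(0.1691) = -11.1404/-1.77727 = 6.268.
So 7 more iterations are needed.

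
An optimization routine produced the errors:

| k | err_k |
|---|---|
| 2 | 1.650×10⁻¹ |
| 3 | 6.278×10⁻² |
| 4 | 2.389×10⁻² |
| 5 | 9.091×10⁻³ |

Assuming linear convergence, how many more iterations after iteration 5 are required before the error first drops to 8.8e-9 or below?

Rate ρ ≈ err_5/err_4 = 9.091×10⁻³/2.389×10⁻² = 0.3805.
After j more steps, err_{5+j} ≈ 9.091×10⁻³·ρ^j; need ρ^j ≤ 8.8e-9/9.091×10⁻³ = 9.6799e-07.
j ≥ ln(9.6799e-07)/ln(0.3805) = -13.8480/-0.96627 = 14.331.
So 15 more iterations are needed.

15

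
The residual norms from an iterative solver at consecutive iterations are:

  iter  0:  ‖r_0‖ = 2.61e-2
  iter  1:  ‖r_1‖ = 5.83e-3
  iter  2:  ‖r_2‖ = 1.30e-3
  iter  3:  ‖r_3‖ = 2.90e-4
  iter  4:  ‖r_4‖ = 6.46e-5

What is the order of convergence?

1

Consecutive ratios: ‖r_4‖/‖r_3‖ = 6.46e-5/2.90e-4 = 0.222759, ‖r_3‖/‖r_2‖ = 2.90e-4/1.30e-3 = 0.223077.
p ≈ ln(0.222759)/ln(0.223077) = -1.5017/-1.5002 ≈ 1.00.
So the convergence is linear (order 1).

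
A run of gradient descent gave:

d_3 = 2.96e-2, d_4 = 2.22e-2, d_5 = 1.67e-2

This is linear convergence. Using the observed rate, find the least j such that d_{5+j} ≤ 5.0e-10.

Rate ρ ≈ d_5/d_4 = 1.67e-2/2.22e-2 = 0.7523.
After j more steps, d_{5+j} ≈ 1.67e-2·ρ^j; need ρ^j ≤ 5.0e-10/1.67e-2 = 2.99401e-08.
j ≥ ln(2.99401e-08)/ln(0.7523) = -17.3241/-0.28462 = 60.867.
So 61 more iterations are needed.

61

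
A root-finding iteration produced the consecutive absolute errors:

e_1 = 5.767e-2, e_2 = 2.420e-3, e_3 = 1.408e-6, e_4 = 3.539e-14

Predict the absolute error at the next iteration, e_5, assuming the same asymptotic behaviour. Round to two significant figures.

5.0e-32

First estimate the order: p ≈ ln(e_4/e_3) / ln(e_3/e_2) = ln(3.539e-14/1.408e-6)/ln(1.408e-6/2.420e-3) = ln(2.51349e-08)/ln(0.000581818) ≈ 2.3491.
Then e_5 ≈ e_4·(e_4/e_3)^p = 3.539e-14·(2.51349e-08)^2.3491 = 3.539e-14·1.4044e-18 ≈ 4.97e-32.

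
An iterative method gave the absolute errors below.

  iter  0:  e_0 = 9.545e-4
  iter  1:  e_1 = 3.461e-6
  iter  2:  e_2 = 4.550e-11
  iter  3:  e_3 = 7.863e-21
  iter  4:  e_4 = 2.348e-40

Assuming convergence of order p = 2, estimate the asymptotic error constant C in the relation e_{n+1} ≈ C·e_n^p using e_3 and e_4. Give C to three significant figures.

3.80

C ≈ e_4 / e_3^2
  = 2.348e-40 / (7.863e-21)^2
  = 2.348e-40 / 6.18268e-41 ≈ 3.7977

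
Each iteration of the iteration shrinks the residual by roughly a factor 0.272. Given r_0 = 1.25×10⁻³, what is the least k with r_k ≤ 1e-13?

After k steps, r_k ≈ 1.25×10⁻³·0.272^k.
Need 0.272^k ≤ 1e-13/1.25×10⁻³ = 8e-11.
k ≥ ln(8e-11)/ln(0.272) = -23.2490/-1.30195 = 17.857.
Smallest integer k = 18.

18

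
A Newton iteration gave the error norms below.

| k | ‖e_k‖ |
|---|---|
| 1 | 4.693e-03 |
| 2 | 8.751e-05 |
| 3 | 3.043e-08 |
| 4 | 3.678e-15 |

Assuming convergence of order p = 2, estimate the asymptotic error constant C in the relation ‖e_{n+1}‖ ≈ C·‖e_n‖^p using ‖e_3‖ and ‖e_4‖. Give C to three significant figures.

C ≈ ‖e_4‖ / ‖e_3‖^2
  = 3.678e-15 / (3.043e-08)^2
  = 3.678e-15 / 9.25985e-16 ≈ 3.972

3.97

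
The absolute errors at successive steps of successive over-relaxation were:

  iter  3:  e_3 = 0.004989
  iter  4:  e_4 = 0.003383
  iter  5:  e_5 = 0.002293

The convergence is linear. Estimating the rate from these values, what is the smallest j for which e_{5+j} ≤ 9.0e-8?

Rate ρ ≈ e_5/e_4 = 0.002293/0.003383 = 0.6778.
After j more steps, e_{5+j} ≈ 0.002293·ρ^j; need ρ^j ≤ 9.0e-8/0.002293 = 3.92499e-05.
j ≥ ln(3.92499e-05)/ln(0.6778) = -10.1456/-0.38890 = 26.088.
So 27 more iterations are needed.

27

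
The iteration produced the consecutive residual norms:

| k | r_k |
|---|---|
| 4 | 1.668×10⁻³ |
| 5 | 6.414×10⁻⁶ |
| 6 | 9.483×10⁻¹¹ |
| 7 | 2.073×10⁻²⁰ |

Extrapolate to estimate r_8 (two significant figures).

9.9e-40

First estimate the order: p ≈ ln(r_7/r_6) / ln(r_6/r_5) = ln(2.073×10⁻²⁰/9.483×10⁻¹¹)/ln(9.483×10⁻¹¹/6.414×10⁻⁶) = ln(2.18602e-10)/ln(1.47848e-05) ≈ 2.0000.
Then r_8 ≈ r_7·(r_7/r_6)^p = 2.073×10⁻²⁰·(2.18602e-10)^2.0000 = 2.073×10⁻²⁰·4.77868e-20 ≈ 9.906e-40.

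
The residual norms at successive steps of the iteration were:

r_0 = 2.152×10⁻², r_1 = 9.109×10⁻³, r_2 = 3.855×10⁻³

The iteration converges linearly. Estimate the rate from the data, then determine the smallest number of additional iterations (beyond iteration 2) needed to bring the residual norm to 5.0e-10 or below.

19

Rate ρ ≈ r_2/r_1 = 3.855×10⁻³/9.109×10⁻³ = 0.4232.
After j more steps, r_{2+j} ≈ 3.855×10⁻³·ρ^j; need ρ^j ≤ 5.0e-10/3.855×10⁻³ = 1.29702e-07.
j ≥ ln(1.29702e-07)/ln(0.4232) = -15.8580/-0.85991 = 18.441.
So 19 more iterations are needed.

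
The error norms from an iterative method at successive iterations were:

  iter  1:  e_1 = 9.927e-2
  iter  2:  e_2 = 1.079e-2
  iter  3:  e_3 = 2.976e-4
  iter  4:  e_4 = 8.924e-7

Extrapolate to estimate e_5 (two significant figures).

First estimate the order: p ≈ ln(e_4/e_3) / ln(e_3/e_2) = ln(8.924e-7/2.976e-4)/ln(2.976e-4/1.079e-2) = ln(0.00299866)/ln(0.0275811) ≈ 1.6180.
Then e_5 ≈ e_4·(e_4/e_3)^p = 8.924e-7·(0.00299866)^1.6180 = 8.924e-7·8.2731e-05 ≈ 7.383e-11.

7.4e-11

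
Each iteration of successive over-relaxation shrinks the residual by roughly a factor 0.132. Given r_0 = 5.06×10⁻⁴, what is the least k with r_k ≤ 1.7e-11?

9

After k steps, r_k ≈ 5.06×10⁻⁴·0.132^k.
Need 0.132^k ≤ 1.7e-11/5.06×10⁻⁴ = 3.35968e-08.
k ≥ ln(3.35968e-08)/ln(0.132) = -17.2088/-2.02495 = 8.498.
Smallest integer k = 9.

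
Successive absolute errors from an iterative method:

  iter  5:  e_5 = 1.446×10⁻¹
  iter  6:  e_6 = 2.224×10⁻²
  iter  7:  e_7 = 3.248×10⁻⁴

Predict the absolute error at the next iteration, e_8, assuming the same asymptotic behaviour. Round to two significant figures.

2.3e-8

First estimate the order: p ≈ ln(e_7/e_6) / ln(e_6/e_5) = ln(3.248×10⁻⁴/2.224×10⁻²)/ln(2.224×10⁻²/1.446×10⁻¹) = ln(0.0146043)/ln(0.153804) ≈ 2.2576.
Then e_8 ≈ e_7·(e_7/e_6)^p = 3.248×10⁻⁴·(0.0146043)^2.2576 = 3.248×10⁻⁴·7.18012e-05 ≈ 2.332e-08.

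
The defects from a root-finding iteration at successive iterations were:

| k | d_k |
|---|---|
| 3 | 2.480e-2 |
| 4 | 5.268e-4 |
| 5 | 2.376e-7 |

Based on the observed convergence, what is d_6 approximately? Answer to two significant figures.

4.8e-14

First estimate the order: p ≈ ln(d_5/d_4) / ln(d_4/d_3) = ln(2.376e-7/5.268e-4)/ln(5.268e-4/2.480e-2) = ln(0.000451025)/ln(0.0212419) ≈ 2.0001.
Then d_6 ≈ d_5·(d_5/d_4)^p = 2.376e-7·(0.000451025)^2.0001 = 2.376e-7·2.03267e-07 ≈ 4.83e-14.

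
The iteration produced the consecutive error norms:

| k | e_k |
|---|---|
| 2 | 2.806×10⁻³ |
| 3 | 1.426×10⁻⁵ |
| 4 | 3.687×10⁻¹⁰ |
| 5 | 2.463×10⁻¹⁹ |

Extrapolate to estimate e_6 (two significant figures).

First estimate the order: p ≈ ln(e_5/e_4) / ln(e_4/e_3) = ln(2.463×10⁻¹⁹/3.687×10⁻¹⁰)/ln(3.687×10⁻¹⁰/1.426×10⁻⁵) = ln(6.68023e-10)/ln(2.58555e-05) ≈ 2.0001.
Then e_6 ≈ e_5·(e_5/e_4)^p = 2.463×10⁻¹⁹·(6.68023e-10)^2.0001 = 2.463×10⁻¹⁹·4.45313e-19 ≈ 1.097e-37.

1.1e-37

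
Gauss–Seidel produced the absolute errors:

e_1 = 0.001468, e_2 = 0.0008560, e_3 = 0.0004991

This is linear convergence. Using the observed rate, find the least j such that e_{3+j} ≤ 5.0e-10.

Rate ρ ≈ e_3/e_2 = 0.0004991/0.0008560 = 0.5831.
After j more steps, e_{3+j} ≈ 0.0004991·ρ^j; need ρ^j ≤ 5.0e-10/0.0004991 = 1.0018e-06.
j ≥ ln(1.0018e-06)/ln(0.5831) = -13.8137/-0.53940 = 25.609.
So 26 more iterations are needed.

26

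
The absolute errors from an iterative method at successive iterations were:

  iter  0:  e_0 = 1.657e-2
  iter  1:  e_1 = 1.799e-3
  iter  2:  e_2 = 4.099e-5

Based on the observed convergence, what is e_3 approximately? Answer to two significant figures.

First estimate the order: p ≈ ln(e_2/e_1) / ln(e_1/e_0) = ln(4.099e-5/1.799e-3)/ln(1.799e-3/1.657e-2) = ln(0.0227849)/ln(0.10857) ≈ 1.7032.
Then e_3 ≈ e_2·(e_2/e_1)^p = 4.099e-5·(0.0227849)^1.7032 = 4.099e-5·0.00159494 ≈ 6.538e-08.

6.5e-8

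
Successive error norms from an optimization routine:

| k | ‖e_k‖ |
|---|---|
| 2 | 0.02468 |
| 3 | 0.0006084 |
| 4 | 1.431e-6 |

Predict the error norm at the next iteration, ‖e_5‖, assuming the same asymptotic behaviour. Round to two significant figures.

7.2e-11

First estimate the order: p ≈ ln(‖e_4‖/‖e_3‖) / ln(‖e_3‖/‖e_2‖) = ln(1.431e-6/0.0006084)/ln(0.0006084/0.02468) = ln(0.00235207)/ln(0.0246515) ≈ 1.6345.
Then ‖e_5‖ ≈ ‖e_4‖·(‖e_4‖/‖e_3‖)^p = 1.431e-6·(0.00235207)^1.6345 = 1.431e-6·5.054e-05 ≈ 7.232e-11.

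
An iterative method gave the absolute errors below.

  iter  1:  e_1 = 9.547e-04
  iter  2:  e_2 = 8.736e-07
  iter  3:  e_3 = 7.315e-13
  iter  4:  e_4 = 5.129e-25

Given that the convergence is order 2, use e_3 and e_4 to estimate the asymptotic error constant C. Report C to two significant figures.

C ≈ e_4 / e_3^2
  = 5.129e-25 / (7.315e-13)^2
  = 5.129e-25 / 5.35092e-25 ≈ 0.95853

0.96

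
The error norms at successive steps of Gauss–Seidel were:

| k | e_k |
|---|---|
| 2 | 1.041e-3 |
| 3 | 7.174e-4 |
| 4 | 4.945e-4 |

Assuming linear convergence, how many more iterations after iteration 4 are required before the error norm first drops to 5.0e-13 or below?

Rate ρ ≈ e_4/e_3 = 4.945e-4/7.174e-4 = 0.6893.
After j more steps, e_{4+j} ≈ 4.945e-4·ρ^j; need ρ^j ≤ 5.0e-13/4.945e-4 = 1.01112e-09.
j ≥ ln(1.01112e-09)/ln(0.6893) = -20.7122/-0.37208 = 55.666.
So 56 more iterations are needed.

56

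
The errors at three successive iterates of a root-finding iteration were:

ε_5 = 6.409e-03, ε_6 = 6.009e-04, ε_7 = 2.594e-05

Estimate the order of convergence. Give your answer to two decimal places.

p ≈ ln(ε_7/ε_6) / ln(ε_6/ε_5)
  = ln(2.594e-05/6.009e-04) / ln(6.009e-04/6.409e-03)
  = ln(0.0431686) / ln(0.0937588)
  = -3.14264 / -2.36703 ≈ 1.32767

1.33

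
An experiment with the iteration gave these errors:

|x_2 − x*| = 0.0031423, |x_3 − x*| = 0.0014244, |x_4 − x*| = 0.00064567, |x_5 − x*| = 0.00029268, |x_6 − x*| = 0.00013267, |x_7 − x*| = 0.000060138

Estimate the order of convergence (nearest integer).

1

Consecutive ratios: |x_7 − x*|/|x_6 − x*| = 0.000060138/0.00013267 = 0.45329, |x_6 − x*|/|x_5 − x*| = 0.00013267/0.00029268 = 0.453294.
p ≈ ln(0.45329)/ln(0.453294) = -0.7912/-0.7912 ≈ 1.00.
So the convergence is linear (order 1).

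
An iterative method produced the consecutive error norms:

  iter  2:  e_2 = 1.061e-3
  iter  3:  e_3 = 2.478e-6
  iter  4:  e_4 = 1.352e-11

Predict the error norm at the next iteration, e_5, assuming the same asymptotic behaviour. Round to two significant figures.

4.0e-22

First estimate the order: p ≈ ln(e_4/e_3) / ln(e_3/e_2) = ln(1.352e-11/2.478e-6)/ln(2.478e-6/1.061e-3) = ln(5.45601e-06)/ln(0.00233553) ≈ 2.0000.
Then e_5 ≈ e_4·(e_4/e_3)^p = 1.352e-11·(5.45601e-06)^2.0000 = 1.352e-11·2.9768e-11 ≈ 4.025e-22.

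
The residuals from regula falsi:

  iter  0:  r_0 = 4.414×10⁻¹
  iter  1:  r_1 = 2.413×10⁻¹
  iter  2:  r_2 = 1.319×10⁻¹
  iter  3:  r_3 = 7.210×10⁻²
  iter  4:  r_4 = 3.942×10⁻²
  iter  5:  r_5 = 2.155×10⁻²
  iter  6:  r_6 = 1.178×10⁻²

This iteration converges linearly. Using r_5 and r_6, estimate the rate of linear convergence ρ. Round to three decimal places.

0.547

ρ ≈ r_6/r_5 = 1.178×10⁻²/2.155×10⁻² = 0.54664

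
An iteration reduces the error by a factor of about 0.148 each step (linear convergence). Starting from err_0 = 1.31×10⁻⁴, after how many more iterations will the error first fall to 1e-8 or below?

After k steps, err_k ≈ 1.31×10⁻⁴·0.148^k.
Need 0.148^k ≤ 1e-8/1.31×10⁻⁴ = 7.63359e-05.
k ≥ ln(7.63359e-05)/ln(0.148) = -9.4804/-1.91054 = 4.962.
Smallest integer k = 5.

5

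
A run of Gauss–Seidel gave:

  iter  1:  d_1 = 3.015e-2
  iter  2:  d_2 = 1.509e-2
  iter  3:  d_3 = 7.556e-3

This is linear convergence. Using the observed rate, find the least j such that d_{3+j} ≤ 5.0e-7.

14

Rate ρ ≈ d_3/d_2 = 7.556e-3/1.509e-2 = 0.5007.
After j more steps, d_{3+j} ≈ 7.556e-3·ρ^j; need ρ^j ≤ 5.0e-7/7.556e-3 = 6.61726e-05.
j ≥ ln(6.61726e-05)/ln(0.5007) = -9.6232/-0.69175 = 13.911.
So 14 more iterations are needed.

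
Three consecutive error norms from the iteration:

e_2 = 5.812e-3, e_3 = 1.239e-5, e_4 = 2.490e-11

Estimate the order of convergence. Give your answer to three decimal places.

2.133

p ≈ ln(e_4/e_3) / ln(e_3/e_2)
  = ln(2.490e-11/1.239e-5) / ln(1.239e-5/5.812e-3)
  = ln(2.00969e-06) / ln(0.0021318)
  = -13.117530 / -6.150789 ≈ 2.132658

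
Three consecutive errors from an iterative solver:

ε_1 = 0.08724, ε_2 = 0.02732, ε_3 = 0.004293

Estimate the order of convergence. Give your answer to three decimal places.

p ≈ ln(ε_3/ε_2) / ln(ε_2/ε_1)
  = ln(0.004293/0.02732) / ln(0.02732/0.08724)
  = ln(0.157138) / ln(0.313159)
  = -1.850631 / -1.161044 ≈ 1.593937

1.594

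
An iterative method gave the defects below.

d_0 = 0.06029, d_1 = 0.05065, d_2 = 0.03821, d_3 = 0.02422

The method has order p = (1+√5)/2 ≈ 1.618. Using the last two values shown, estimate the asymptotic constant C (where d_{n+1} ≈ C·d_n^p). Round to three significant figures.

C ≈ d_3 / d_2^1.618
  = 0.02422 / (0.03821)^1.618
  = 0.02422 / 0.00508116 ≈ 4.7666

4.77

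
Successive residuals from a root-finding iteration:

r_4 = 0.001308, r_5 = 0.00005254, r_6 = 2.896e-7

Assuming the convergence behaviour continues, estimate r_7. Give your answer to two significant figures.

First estimate the order: p ≈ ln(r_6/r_5) / ln(r_5/r_4) = ln(2.896e-7/0.00005254)/ln(0.00005254/0.001308) = ln(0.00551199)/ln(0.0401682) ≈ 1.6178.
Then r_7 ≈ r_6·(r_6/r_5)^p = 2.896e-7·(0.00551199)^1.6178 = 2.896e-7·0.000221763 ≈ 6.422e-11.

6.4e-11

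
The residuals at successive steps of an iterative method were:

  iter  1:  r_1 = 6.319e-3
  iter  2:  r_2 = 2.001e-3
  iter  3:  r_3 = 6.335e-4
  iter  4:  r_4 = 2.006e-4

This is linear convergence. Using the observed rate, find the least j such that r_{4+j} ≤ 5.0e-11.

14

Rate ρ ≈ r_4/r_3 = 2.006e-4/6.335e-4 = 0.3167.
After j more steps, r_{4+j} ≈ 2.006e-4·ρ^j; need ρ^j ≤ 5.0e-11/2.006e-4 = 2.49252e-07.
j ≥ ln(2.49252e-07)/ln(0.3167) = -15.2048/-1.14980 = 13.224.
So 14 more iterations are needed.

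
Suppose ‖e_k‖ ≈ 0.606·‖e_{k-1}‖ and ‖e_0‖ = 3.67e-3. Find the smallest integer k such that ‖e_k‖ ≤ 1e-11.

After k steps, ‖e_k‖ ≈ 3.67e-3·0.606^k.
Need 0.606^k ≤ 1e-11/3.67e-3 = 2.7248e-09.
k ≥ ln(2.7248e-09)/ln(0.606) = -19.7209/-0.50088 = 39.373.
Smallest integer k = 40.

40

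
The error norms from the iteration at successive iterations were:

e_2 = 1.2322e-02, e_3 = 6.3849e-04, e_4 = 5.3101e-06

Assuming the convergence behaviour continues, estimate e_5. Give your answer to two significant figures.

First estimate the order: p ≈ ln(e_4/e_3) / ln(e_3/e_2) = ln(5.3101e-06/6.3849e-04)/ln(6.3849e-04/1.2322e-02) = ln(0.00831665)/ln(0.0518171) ≈ 1.6181.
Then e_5 ≈ e_4·(e_4/e_3)^p = 5.3101e-06·(0.00831665)^1.6181 = 5.3101e-06·0.000430793 ≈ 2.288e-09.

2.3e-9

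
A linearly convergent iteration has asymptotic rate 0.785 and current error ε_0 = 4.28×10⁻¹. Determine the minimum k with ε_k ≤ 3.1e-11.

97

After k steps, ε_k ≈ 4.28×10⁻¹·0.785^k.
Need 0.785^k ≤ 3.1e-11/4.28×10⁻¹ = 7.24299e-11.
k ≥ ln(7.24299e-11)/ln(0.785) = -23.3484/-0.24207 = 96.453.
Smallest integer k = 97.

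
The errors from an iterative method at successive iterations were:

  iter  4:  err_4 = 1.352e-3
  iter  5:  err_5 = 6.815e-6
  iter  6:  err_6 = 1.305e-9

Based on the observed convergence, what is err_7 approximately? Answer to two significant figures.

1.3e-15

First estimate the order: p ≈ ln(err_6/err_5) / ln(err_5/err_4) = ln(1.305e-9/6.815e-6)/ln(6.815e-6/1.352e-3) = ln(0.000191489)/ln(0.00504068) ≈ 1.6182.
Then err_7 ≈ err_6·(err_6/err_5)^p = 1.305e-9·(0.000191489)^1.6182 = 1.305e-9·9.63308e-07 ≈ 1.257e-15.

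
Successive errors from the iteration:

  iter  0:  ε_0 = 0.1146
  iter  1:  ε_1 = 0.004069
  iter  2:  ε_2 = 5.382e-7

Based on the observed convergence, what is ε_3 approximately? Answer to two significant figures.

First estimate the order: p ≈ ln(ε_2/ε_1) / ln(ε_1/ε_0) = ln(5.382e-7/0.004069)/ln(0.004069/0.1146) = ln(0.000132268)/ln(0.0355061) ≈ 2.6754.
Then ε_3 ≈ ε_2·(ε_2/ε_1)^p = 5.382e-7·(0.000132268)^2.6754 = 5.382e-7·4.20088e-11 ≈ 2.261e-17.

2.3e-17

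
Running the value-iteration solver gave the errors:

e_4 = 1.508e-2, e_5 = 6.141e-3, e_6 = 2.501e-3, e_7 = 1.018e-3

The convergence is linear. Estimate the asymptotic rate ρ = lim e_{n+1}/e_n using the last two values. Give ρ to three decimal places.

0.407

ρ ≈ e_7/e_6 = 1.018e-3/2.501e-3 = 0.40704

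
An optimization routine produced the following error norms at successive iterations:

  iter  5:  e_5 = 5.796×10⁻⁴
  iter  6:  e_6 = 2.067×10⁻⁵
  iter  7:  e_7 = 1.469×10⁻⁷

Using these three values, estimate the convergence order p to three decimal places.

p ≈ ln(e_7/e_6) / ln(e_6/e_5)
  = ln(1.469×10⁻⁷/2.067×10⁻⁵) / ln(2.067×10⁻⁵/5.796×10⁻⁴)
  = ln(0.00710692) / ln(0.0356625)
  = -4.946686 / -3.333656 ≈ 1.483862

1.484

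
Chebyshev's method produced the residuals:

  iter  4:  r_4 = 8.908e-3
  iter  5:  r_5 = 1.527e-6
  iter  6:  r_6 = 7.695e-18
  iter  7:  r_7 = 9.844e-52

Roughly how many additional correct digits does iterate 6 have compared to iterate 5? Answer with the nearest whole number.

Digits gained ≈ log₁₀(r_5/r_6) = log₁₀(1.527e-6/7.695e-18) = log₁₀(1.98441e+11) ≈ 11.298.

11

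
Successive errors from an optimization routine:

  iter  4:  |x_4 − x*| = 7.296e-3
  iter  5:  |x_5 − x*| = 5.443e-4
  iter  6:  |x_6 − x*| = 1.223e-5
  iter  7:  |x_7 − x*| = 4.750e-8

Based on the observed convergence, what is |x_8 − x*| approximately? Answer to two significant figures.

First estimate the order: p ≈ ln(|x_7 − x*|/|x_6 − x*|) / ln(|x_6 − x*|/|x_5 − x*|) = ln(4.750e-8/1.223e-5)/ln(1.223e-5/5.443e-4) = ln(0.00388389)/ln(0.0224692) ≈ 1.4625.
Then |x_8 − x*| ≈ |x_7 − x*|·(|x_7 − x*|/|x_6 − x*|)^p = 4.750e-8·(0.00388389)^1.4625 = 4.750e-8·0.000298059 ≈ 1.416e-11.

1.4e-11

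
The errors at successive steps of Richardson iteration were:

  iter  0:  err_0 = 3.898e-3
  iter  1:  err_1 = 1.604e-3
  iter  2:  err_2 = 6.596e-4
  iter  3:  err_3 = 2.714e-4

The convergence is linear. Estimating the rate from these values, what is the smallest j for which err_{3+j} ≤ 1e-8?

Rate ρ ≈ err_3/err_2 = 2.714e-4/6.596e-4 = 0.4115.
After j more steps, err_{3+j} ≈ 2.714e-4·ρ^j; need ρ^j ≤ 1e-8/2.714e-4 = 3.6846e-05.
j ≥ ln(3.6846e-05)/ln(0.4115) = -10.2088/-0.88795 = 11.497.
So 12 more iterations are needed.

12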